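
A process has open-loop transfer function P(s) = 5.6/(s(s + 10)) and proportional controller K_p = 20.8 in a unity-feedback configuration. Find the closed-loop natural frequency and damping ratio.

ω_n = 10.8 rad/s, ζ = 0.463

With unity feedback the closed-loop characteristic equation is s² + 10s + 20.8·5.6 = s² + 10s + 116.5 = 0.
So ω_n² = 116.5 ⇒ ω_n = 10.79 rad/s, and ζ = 10/(2ω_n) = 0.463.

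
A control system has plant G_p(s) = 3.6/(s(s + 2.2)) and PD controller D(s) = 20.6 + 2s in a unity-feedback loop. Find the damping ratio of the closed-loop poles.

ζ = 0.546

Forward path: (20.6 + 2s)·3.6/(s(s+2.2)). The closed-loop characteristic equation is s² + (2.2 + 3.6·2)s + 3.6·20.6 = 0.
That is s² + 9.4s + 74.16 = 0, so ω_n = 8.612 rad/s and ζ = 9.4/(2·8.612) = 0.5458.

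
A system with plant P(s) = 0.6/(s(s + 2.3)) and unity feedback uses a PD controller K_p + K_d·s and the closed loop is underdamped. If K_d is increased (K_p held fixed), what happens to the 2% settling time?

decrease

Characteristic equation s² + (2.3 + 0.6K_d)s + 0.6K_p = 0: raising K_d increases ζω_n = (2.3+0.6K_d)/2 while the loop stays underdamped, so T_s ≈ 4/(ζω_n) decreases.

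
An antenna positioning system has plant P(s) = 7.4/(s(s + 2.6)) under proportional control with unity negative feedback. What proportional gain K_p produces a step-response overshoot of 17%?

K_p = 0.946

From %OS = 100·exp(−πζ/√(1−ζ²)) = 17%, ζ = −ln(0.17)/√(π²+ln²(0.17)) = 0.4913.
Characteristic equation s² + 2.6s + 7.4K_p = 0 gives ζ = 2.6/(2√(7.4K_p)).
Setting ζ = 0.4913: √(7.4K_p) = 2.6/(2·0.4913) = 2.646, so K_p = 7.002/7.4 = 0.946.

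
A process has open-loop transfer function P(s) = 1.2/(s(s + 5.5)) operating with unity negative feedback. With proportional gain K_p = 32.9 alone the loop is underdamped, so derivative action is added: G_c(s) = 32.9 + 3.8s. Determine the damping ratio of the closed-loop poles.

Forward path: (32.9 + 3.8s)·1.2/(s(s+5.5)). The closed-loop characteristic equation is s² + (5.5 + 1.2·3.8)s + 1.2·32.9 = 0.
That is s² + 10.06s + 39.48 = 0, so ω_n = 6.283 rad/s and ζ = 10.06/(2·6.283) = 0.8005.

ζ = 0.801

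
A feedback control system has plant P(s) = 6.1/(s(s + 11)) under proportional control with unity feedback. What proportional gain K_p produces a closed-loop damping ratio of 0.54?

Closed-loop characteristic equation: s² + 11s + K_p·6.1 = 0.
So ω_n = √(6.1K_p) and 2ζω_n = 11, giving ζ = 11/(2√(6.1K_p)).
Setting ζ = 0.54: √(6.1K_p) = 11/(2·0.54) = 10.19, so K_p = 103.7/6.1 = 17.

K_p = 17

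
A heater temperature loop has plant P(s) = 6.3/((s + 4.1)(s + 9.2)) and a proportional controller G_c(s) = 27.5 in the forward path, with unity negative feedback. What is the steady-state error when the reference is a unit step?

0.179

The loop is type 0. Static position error constant K_pos = G_c(0)·P(0) = 27.5·0.167 = 4.593.
Steady-state error to a unit step: e_ss = 1/(1+K_pos) = 1/5.593 = 0.179.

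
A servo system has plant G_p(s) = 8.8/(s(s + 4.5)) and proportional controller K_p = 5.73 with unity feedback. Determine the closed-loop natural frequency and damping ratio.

With unity feedback the closed-loop characteristic equation is s² + 4.5s + 5.73·8.8 = s² + 4.5s + 50.42 = 0.
So ω_n² = 50.42 ⇒ ω_n = 7.101 rad/s, and ζ = 4.5/(2ω_n) = 0.317.

ω_n = 7.1 rad/s, ζ = 0.317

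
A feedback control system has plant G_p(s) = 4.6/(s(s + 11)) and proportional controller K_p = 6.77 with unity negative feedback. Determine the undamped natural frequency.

1 + K_p·G_p(s) = 0 gives s² + 11s + 31.14 = 0.
So ω_n² = 31.14 ⇒ ω_n = 5.581 rad/s, and ζ = 11/(2ω_n) = 0.986.

ω_n = 5.58 rad/s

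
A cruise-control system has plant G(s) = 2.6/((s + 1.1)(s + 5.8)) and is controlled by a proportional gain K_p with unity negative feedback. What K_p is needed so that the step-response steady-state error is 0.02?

K_p = 120

For a type-0 loop with proportional control, e_ss = 1/(1 + K_p·G(0)).
G(0) = 0.4075. Require 1/(1 + K_p·0.4075) = 0.02, so 1 + 0.4075·K_p = 50.
K_p = (50 − 1)/0.4075 = 120.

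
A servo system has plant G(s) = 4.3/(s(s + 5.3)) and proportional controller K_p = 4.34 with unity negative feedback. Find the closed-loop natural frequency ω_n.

ω_n = 4.32 rad/s

With unity feedback the closed-loop characteristic equation is s² + 5.3s + 4.34·4.3 = s² + 5.3s + 18.66 = 0.
So ω_n² = 18.66 ⇒ ω_n = 4.32 rad/s, and ζ = 5.3/(2ω_n) = 0.613.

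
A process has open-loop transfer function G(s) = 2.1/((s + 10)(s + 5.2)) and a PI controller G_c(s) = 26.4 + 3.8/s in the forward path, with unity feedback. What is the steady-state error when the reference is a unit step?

0

The open loop G_c(s)G(s) has a pole at the origin (type 1), so the static position error constant is infinite and e_ss = 1/(1+∞) = 0.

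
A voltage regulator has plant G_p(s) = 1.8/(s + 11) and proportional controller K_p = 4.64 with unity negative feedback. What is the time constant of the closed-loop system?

Closed-loop transfer function: T(s) = K_p·G_p(s)/(1 + K_p·G_p(s)) = 8.352/(s + 11 + 8.352) = 8.352/(s + 19.35).
Time constant τ = 1/19.35 = 0.0517 s.

τ = 0.0517 s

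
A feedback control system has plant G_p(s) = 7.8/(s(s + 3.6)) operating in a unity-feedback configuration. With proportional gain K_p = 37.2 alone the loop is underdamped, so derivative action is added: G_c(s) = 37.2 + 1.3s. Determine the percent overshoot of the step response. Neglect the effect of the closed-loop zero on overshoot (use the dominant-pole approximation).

25%

Forward path: (37.2 + 1.3s)·7.8/(s(s+3.6)). The closed-loop characteristic equation is s² + (3.6 + 7.8·1.3)s + 7.8·37.2 = 0.
That is s² + 13.74s + 290.2 = 0, so ω_n = 17.03 rad/s and ζ = 13.74/(2·17.03) = 0.4033.
%OS = 100·exp(−πζ/√(1−ζ²)) = 25%.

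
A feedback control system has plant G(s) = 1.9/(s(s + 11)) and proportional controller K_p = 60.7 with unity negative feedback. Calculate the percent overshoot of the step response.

Closed-loop characteristic equation: s² + 11s + 115.3 = 0, so ω_n = 10.74 rad/s and ζ = 11/(2·10.74) = 0.5121.
%OS = 100·exp(−πζ/√(1−ζ²)) = 100·exp(−π·0.5121/√0.7377) = 15.4%.

15.4%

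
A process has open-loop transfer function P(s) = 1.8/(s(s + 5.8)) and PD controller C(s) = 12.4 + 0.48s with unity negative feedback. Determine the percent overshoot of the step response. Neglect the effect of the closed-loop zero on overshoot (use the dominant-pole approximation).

Forward path: (12.4 + 0.48s)·1.8/(s(s+5.8)). The closed-loop characteristic equation is s² + (5.8 + 1.8·0.48)s + 1.8·12.4 = 0.
That is s² + 6.664s + 22.32 = 0, so ω_n = 4.724 rad/s and ζ = 6.664/(2·4.724) = 0.7053.
%OS = 100·exp(−πζ/√(1−ζ²)) = 4.39%.

4.39%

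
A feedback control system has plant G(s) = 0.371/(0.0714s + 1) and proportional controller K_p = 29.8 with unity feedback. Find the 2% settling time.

Closed loop: T(s) = K_p·G/(1+K_p·G) = 11.06/(0.0714s + 1 + 11.06), with pole at s = −(1 + 11.06)/0.0714 = −168.8.
τ = 1/168.8 = 0.005922 s, so 2% settling time ≈ 4τ = 0.0237 s.

T_s ≈ 0.0237 s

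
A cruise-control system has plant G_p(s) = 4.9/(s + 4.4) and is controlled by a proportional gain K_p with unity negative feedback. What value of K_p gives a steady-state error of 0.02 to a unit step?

K_p = 44

For a type-0 loop with proportional control, e_ss = 1/(1 + K_p·G_p(0)).
G_p(0) = 1.114. Require 1/(1 + K_p·1.114) = 0.02, so 1 + 1.114·K_p = 50.
K_p = (50 − 1)/1.114 = 44.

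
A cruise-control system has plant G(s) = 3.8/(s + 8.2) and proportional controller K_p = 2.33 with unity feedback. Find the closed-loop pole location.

s = -17.05

Closed-loop transfer function: T(s) = K_p·G(s)/(1 + K_p·G(s)) = 8.854/(s + 8.2 + 8.854) = 8.854/(s + 17.05).
The closed-loop pole is at s = −17.05.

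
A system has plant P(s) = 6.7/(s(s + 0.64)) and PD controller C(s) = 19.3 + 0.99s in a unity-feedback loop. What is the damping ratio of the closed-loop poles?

ζ = 0.32

Forward path: (19.3 + 0.99s)·6.7/(s(s+0.64)). The closed-loop characteristic equation is s² + (0.64 + 6.7·0.99)s + 6.7·19.3 = 0.
That is s² + 7.273s + 129.3 = 0, so ω_n = 11.37 rad/s and ζ = 7.273/(2·11.37) = 0.3198.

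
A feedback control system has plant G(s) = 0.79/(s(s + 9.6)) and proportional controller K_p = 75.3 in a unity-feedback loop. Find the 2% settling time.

The closed-loop denominator s² + 9.6s + 59.49 gives ω_n = √59.49 = 7.713 and ζ = 9.6/(2ω_n) = 0.6223.
2% settling time T_s ≈ 4/(ζω_n) = 4/4.8 = 0.833 s.

T_s ≈ 0.833 s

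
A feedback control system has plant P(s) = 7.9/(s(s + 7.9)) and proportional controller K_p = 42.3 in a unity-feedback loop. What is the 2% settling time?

T_s ≈ 1.01 s

The closed-loop denominator s² + 7.9s + 334.2 gives ω_n = √334.2 = 18.28 and ζ = 7.9/(2ω_n) = 0.2161.
2% settling time T_s ≈ 4/(ζω_n) = 4/3.95 = 1.01 s.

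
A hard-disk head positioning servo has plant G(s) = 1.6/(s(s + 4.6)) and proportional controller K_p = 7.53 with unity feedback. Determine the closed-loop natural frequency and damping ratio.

ω_n = 3.47 rad/s, ζ = 0.663

The closed-loop denominator is s(s+4.6) + 7.53·1.6 = s² + 4.6s + 12.05.
So ω_n² = 12.05 ⇒ ω_n = 3.471 rad/s, and ζ = 4.6/(2ω_n) = 0.663.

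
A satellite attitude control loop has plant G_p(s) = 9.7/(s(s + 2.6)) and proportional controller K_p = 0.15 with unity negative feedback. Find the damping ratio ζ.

ζ = 1.08

The closed-loop denominator is s(s+2.6) + 0.15·9.7 = s² + 2.6s + 1.455.
So ω_n² = 1.455 ⇒ ω_n = 1.206 rad/s, and ζ = 2.6/(2ω_n) = 1.08.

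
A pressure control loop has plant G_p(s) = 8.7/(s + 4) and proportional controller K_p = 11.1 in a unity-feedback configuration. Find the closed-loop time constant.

Closed-loop transfer function: T(s) = K_p·G_p(s)/(1 + K_p·G_p(s)) = 96.57/(s + 4 + 96.57) = 96.57/(s + 100.6).
Time constant τ = 1/100.6 = 0.00994 s.

τ = 0.00994 s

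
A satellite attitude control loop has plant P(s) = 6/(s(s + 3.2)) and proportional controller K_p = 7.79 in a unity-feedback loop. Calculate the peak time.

T_p = 0.473 s

Closed-loop characteristic equation: s² + 3.2s + 46.74 = 0, so ω_n = 6.837 rad/s and ζ = 3.2/(2·6.837) = 0.234.
Damped frequency ω_d = ω_n√(1−ζ²) = 6.647 rad/s, so peak time T_p = π/ω_d = 0.473 s.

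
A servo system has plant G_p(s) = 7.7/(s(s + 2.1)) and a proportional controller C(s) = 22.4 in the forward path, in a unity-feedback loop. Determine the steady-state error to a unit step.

0

The open loop C(s)G_p(s) has a pole at the origin (type 1), so the static position error constant is infinite and e_ss = 1/(1+∞) = 0.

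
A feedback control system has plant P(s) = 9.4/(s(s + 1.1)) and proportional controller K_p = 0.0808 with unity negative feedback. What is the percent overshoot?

Closed-loop characteristic equation: s² + 1.1s + 0.7595 = 0, so ω_n = 0.8715 rad/s and ζ = 1.1/(2·0.8715) = 0.6311.
%OS = 100·exp(−πζ/√(1−ζ²)) = 100·exp(−π·0.6311/√0.6017) = 7.76%.

7.76%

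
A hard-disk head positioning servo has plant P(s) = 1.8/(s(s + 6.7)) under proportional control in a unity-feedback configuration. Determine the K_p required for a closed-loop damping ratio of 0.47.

Closed-loop characteristic equation: s² + 6.7s + K_p·1.8 = 0.
So ω_n = √(1.8K_p) and 2ζω_n = 6.7, giving ζ = 6.7/(2√(1.8K_p)).
Setting ζ = 0.47: √(1.8K_p) = 6.7/(2·0.47) = 7.128, so K_p = 50.8/1.8 = 28.2.

K_p = 28.2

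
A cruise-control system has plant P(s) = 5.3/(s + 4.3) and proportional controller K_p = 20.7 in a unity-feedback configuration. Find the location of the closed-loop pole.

Closed-loop transfer function: T(s) = K_p·P(s)/(1 + K_p·P(s)) = 109.7/(s + 4.3 + 109.7) = 109.7/(s + 114).
The closed-loop pole is at s = −114.

s = -114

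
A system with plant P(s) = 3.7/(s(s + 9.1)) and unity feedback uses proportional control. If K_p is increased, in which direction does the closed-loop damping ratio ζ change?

decrease

ζ = 9.1/(2√(3.7K_p)); increasing K_p raises the denominator, so ζ falls.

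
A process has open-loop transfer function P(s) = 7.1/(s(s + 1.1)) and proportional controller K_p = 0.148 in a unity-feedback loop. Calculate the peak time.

Closed-loop characteristic equation: s² + 1.1s + 1.051 = 0, so ω_n = 1.025 rad/s and ζ = 1.1/(2·1.025) = 0.5365.
Damped frequency ω_d = ω_n√(1−ζ²) = 0.865 rad/s, so peak time T_p = π/ω_d = 3.63 s.

T_p = 3.63 s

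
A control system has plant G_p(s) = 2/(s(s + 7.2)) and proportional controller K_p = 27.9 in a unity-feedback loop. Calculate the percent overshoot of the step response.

Closed-loop characteristic equation: s² + 7.2s + 55.8 = 0, so ω_n = 7.47 rad/s and ζ = 7.2/(2·7.47) = 0.4819.
%OS = 100·exp(−πζ/√(1−ζ²)) = 100·exp(−π·0.4819/√0.7677) = 17.8%.

17.8%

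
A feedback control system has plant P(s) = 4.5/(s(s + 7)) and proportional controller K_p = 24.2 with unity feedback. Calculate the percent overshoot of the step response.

32.7%

From 1 + K_pP(s) = 0: s² + 7s + 108.9 = 0 ⇒ ω_n = 10.44, ζ = 0.3354.
%OS = 100·exp(−πζ/√(1−ζ²)) = 100·exp(−π·0.3354/√0.8875) = 32.7%.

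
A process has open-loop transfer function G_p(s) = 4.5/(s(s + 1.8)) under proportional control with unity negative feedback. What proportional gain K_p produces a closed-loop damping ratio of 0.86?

K_p = 0.243

Closed-loop characteristic equation: s² + 1.8s + K_p·4.5 = 0.
So ω_n = √(4.5K_p) and 2ζω_n = 1.8, giving ζ = 1.8/(2√(4.5K_p)).
Setting ζ = 0.86: √(4.5K_p) = 1.8/(2·0.86) = 1.047, so K_p = 1.095/4.5 = 0.243.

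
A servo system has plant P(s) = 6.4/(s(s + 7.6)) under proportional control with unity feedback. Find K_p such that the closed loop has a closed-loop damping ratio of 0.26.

K_p = 33.4

Closed-loop characteristic equation: s² + 7.6s + K_p·6.4 = 0.
So ω_n = √(6.4K_p) and 2ζω_n = 7.6, giving ζ = 7.6/(2√(6.4K_p)).
Setting ζ = 0.26: √(6.4K_p) = 7.6/(2·0.26) = 14.62, so K_p = 213.6/6.4 = 33.4.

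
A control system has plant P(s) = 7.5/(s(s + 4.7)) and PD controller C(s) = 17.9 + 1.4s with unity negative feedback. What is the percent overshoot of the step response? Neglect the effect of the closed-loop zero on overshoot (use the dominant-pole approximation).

Forward path: (17.9 + 1.4s)·7.5/(s(s+4.7)). The closed-loop characteristic equation is s² + (4.7 + 7.5·1.4)s + 7.5·17.9 = 0.
That is s² + 15.2s + 134.2 = 0, so ω_n = 11.59 rad/s and ζ = 15.2/(2·11.59) = 0.6559.
%OS = 100·exp(−πζ/√(1−ζ²)) = 6.52%.

6.52%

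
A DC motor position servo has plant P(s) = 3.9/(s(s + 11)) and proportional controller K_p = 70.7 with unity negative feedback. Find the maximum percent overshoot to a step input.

33.2%

The closed-loop denominator s² + 11s + 275.7 gives ω_n = √275.7 = 16.61 and ζ = 11/(2ω_n) = 0.3312.
%OS = 100·exp(−πζ/√(1−ζ²)) = 100·exp(−π·0.3312/√0.8903) = 33.2%.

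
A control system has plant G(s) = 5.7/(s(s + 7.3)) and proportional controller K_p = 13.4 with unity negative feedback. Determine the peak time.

Closed-loop characteristic equation: s² + 7.3s + 76.38 = 0, so ω_n = 8.74 rad/s and ζ = 7.3/(2·8.74) = 0.4176.
Damped frequency ω_d = ω_n√(1−ζ²) = 7.941 rad/s, so peak time T_p = π/ω_d = 0.396 s.

T_p = 0.396 s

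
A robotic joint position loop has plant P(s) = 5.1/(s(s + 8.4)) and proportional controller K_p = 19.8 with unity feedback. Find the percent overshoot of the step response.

23.6%

Closed-loop characteristic equation: s² + 8.4s + 101 = 0, so ω_n = 10.05 rad/s and ζ = 8.4/(2·10.05) = 0.418.
%OS = 100·exp(−πζ/√(1−ζ²)) = 100·exp(−π·0.418/√0.8253) = 23.6%.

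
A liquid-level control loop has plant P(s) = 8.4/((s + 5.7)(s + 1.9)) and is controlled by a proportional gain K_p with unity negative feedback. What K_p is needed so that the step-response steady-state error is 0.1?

K_p = 11.6

Steady-state error for a unit step on this type-0 loop is 1/(1 + K_p·P(0)).
P(0) = 0.7756. Require 1/(1 + K_p·0.7756) = 0.1, so 1 + 0.7756·K_p = 10.
K_p = (10 − 1)/0.7756 = 11.6.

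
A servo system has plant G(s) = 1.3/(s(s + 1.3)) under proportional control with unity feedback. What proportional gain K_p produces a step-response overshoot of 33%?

K_p = 2.93

From %OS = 100·exp(−πζ/√(1−ζ²)) = 33%, ζ = −ln(0.33)/√(π²+ln²(0.33)) = 0.3328.
Characteristic equation s² + 1.3s + 1.3K_p = 0 gives ζ = 1.3/(2√(1.3K_p)).
Setting ζ = 0.3328: √(1.3K_p) = 1.3/(2·0.3328) = 1.953, so K_p = 3.815/1.3 = 2.93.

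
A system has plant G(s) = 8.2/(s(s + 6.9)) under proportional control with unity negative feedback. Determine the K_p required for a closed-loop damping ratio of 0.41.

K_p = 8.63

Closed-loop characteristic equation: s² + 6.9s + K_p·8.2 = 0.
So ω_n = √(8.2K_p) and 2ζω_n = 6.9, giving ζ = 6.9/(2√(8.2K_p)).
Setting ζ = 0.41: √(8.2K_p) = 6.9/(2·0.41) = 8.415, so K_p = 70.81/8.2 = 8.63.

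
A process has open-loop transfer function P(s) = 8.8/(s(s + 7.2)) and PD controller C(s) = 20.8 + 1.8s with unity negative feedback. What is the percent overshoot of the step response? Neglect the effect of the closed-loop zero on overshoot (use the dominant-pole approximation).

0.609%

Forward path: (20.8 + 1.8s)·8.8/(s(s+7.2)). The closed-loop characteristic equation is s² + (7.2 + 8.8·1.8)s + 8.8·20.8 = 0.
That is s² + 23.04s + 183 = 0, so ω_n = 13.53 rad/s and ζ = 23.04/(2·13.53) = 0.8515.
%OS = 100·exp(−πζ/√(1−ζ²)) = 0.609%.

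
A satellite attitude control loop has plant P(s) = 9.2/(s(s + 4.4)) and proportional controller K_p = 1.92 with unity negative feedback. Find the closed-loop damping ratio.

1 + K_p·P(s) = 0 gives s² + 4.4s + 17.66 = 0.
So ω_n² = 17.66 ⇒ ω_n = 4.203 rad/s, and ζ = 4.4/(2ω_n) = 0.523.

ζ = 0.523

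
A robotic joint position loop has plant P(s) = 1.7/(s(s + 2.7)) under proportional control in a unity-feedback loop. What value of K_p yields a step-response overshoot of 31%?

From %OS = 100·exp(−πζ/√(1−ζ²)) = 31%, ζ = −ln(0.31)/√(π²+ln²(0.31)) = 0.3493.
Characteristic equation s² + 2.7s + 1.7K_p = 0 gives ζ = 2.7/(2√(1.7K_p)).
Setting ζ = 0.3493: √(1.7K_p) = 2.7/(2·0.3493) = 3.865, so K_p = 14.94/1.7 = 8.79.

K_p = 8.79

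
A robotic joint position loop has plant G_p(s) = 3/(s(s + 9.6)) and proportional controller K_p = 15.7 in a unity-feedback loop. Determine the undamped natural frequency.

ω_n = 6.86 rad/s

1 + K_p·G_p(s) = 0 gives s² + 9.6s + 47.1 = 0.
So ω_n² = 47.1 ⇒ ω_n = 6.863 rad/s, and ζ = 9.6/(2ω_n) = 0.699.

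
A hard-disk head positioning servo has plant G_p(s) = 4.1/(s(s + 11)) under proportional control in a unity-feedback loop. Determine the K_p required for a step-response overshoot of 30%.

K_p = 57.6

From %OS = 100·exp(−πζ/√(1−ζ²)) = 30%, ζ = −ln(0.3)/√(π²+ln²(0.3)) = 0.3579.
Characteristic equation s² + 11s + 4.1K_p = 0 gives ζ = 11/(2√(4.1K_p)).
Setting ζ = 0.3579: √(4.1K_p) = 11/(2·0.3579) = 15.37, so K_p = 236.2/4.1 = 57.6.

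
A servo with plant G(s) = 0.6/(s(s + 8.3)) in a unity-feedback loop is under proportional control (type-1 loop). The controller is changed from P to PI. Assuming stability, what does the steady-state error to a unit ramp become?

The integrator raises the loop to type 2, so K_v → ∞ and e_ss to a ramp is zero.

0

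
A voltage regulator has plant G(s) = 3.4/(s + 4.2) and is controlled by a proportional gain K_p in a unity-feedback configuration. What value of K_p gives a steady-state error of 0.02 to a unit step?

K_p = 60.5

Steady-state error for a unit step on this type-0 loop is 1/(1 + K_p·G(0)).
G(0) = 0.8095. Require 1/(1 + K_p·0.8095) = 0.02, so 1 + 0.8095·K_p = 50.
K_p = (50 − 1)/0.8095 = 60.5.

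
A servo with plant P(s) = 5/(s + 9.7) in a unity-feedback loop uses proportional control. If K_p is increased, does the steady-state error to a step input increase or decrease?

e_ss = 1/(1 + K_p·P(0)); a larger K_p raises the denominator, so e_ss decreases.

decrease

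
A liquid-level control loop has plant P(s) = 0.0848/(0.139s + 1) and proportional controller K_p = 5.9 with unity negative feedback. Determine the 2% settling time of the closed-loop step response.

Closed loop: T(s) = K_p·P/(1+K_p·P) = 0.5003/(0.139s + 1 + 0.5003), with pole at s = −(1 + 0.5003)/0.139 = −10.79.
τ = 1/10.79 = 0.09265 s, so 2% settling time ≈ 4τ = 0.371 s.

T_s ≈ 0.371 s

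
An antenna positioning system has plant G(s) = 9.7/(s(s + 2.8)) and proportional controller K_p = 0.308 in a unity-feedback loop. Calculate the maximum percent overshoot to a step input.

1.31%

From 1 + K_pG(s) = 0: s² + 2.8s + 2.988 = 0 ⇒ ω_n = 1.728, ζ = 0.81.
%OS = 100·exp(−πζ/√(1−ζ²)) = 100·exp(−π·0.81/√0.344) = 1.31%.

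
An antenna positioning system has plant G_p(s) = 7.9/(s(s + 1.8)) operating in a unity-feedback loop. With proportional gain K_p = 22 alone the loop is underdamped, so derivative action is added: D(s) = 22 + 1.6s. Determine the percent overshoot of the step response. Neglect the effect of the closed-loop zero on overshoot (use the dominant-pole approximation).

12.8%

Forward path: (22 + 1.6s)·7.9/(s(s+1.8)). The closed-loop characteristic equation is s² + (1.8 + 7.9·1.6)s + 7.9·22 = 0.
That is s² + 14.44s + 173.8 = 0, so ω_n = 13.18 rad/s and ζ = 14.44/(2·13.18) = 0.5477.
%OS = 100·exp(−πζ/√(1−ζ²)) = 12.8%.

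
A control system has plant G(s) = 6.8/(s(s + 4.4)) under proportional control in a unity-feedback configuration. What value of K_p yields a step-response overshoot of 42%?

From %OS = 100·exp(−πζ/√(1−ζ²)) = 42%, ζ = −ln(0.42)/√(π²+ln²(0.42)) = 0.2662.
Characteristic equation s² + 4.4s + 6.8K_p = 0 gives ζ = 4.4/(2√(6.8K_p)).
Setting ζ = 0.2662: √(6.8K_p) = 4.4/(2·0.2662) = 8.265, so K_p = 68.32/6.8 = 10.

K_p = 10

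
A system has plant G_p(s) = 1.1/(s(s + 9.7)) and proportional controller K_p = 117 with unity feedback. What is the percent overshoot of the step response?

Closed-loop characteristic equation: s² + 9.7s + 128.7 = 0, so ω_n = 11.34 rad/s and ζ = 9.7/(2·11.34) = 0.4275.
%OS = 100·exp(−πζ/√(1−ζ²)) = 100·exp(−π·0.4275/√0.8172) = 22.6%.

22.6%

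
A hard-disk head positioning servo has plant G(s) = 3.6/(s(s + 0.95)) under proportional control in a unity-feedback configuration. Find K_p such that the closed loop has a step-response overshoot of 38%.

From %OS = 100·exp(−πζ/√(1−ζ²)) = 38%, ζ = −ln(0.38)/√(π²+ln²(0.38)) = 0.2943.
Characteristic equation s² + 0.95s + 3.6K_p = 0 gives ζ = 0.95/(2√(3.6K_p)).
Setting ζ = 0.2943: √(3.6K_p) = 0.95/(2·0.2943) = 1.614, so K_p = 2.604/3.6 = 0.723.

K_p = 0.723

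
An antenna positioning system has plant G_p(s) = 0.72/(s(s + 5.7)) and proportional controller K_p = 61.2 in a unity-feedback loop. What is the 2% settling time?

T_s ≈ 1.4 s

Closed-loop characteristic equation: s² + 5.7s + 44.06 = 0, so ω_n = 6.638 rad/s and ζ = 5.7/(2·6.638) = 0.4293.
2% settling time T_s ≈ 4/(ζω_n) = 4/2.85 = 1.4 s.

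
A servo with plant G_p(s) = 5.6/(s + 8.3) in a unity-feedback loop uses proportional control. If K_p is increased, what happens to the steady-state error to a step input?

The position error constant K_pos = K_p·G_p(0) grows with K_p, and e_ss = 1/(1+K_pos) falls.

decrease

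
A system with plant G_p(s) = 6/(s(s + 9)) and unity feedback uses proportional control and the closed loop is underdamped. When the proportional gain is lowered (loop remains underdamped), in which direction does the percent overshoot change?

decrease

ζ = 9/(2√(6K_p)) rises as K_p falls; higher damping means less overshoot.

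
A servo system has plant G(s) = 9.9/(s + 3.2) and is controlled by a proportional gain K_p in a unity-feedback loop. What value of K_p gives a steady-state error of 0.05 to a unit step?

K_p = 6.14

For a type-0 loop with proportional control, e_ss = 1/(1 + K_p·G(0)).
G(0) = 3.094. Require 1/(1 + K_p·3.094) = 0.05, so 1 + 3.094·K_p = 20.
K_p = (20 − 1)/3.094 = 6.14.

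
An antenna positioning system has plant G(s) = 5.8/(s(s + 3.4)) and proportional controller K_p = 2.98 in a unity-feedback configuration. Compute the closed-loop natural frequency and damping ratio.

ω_n = 4.16 rad/s, ζ = 0.409

1 + K_p·G(s) = 0 gives s² + 3.4s + 17.28 = 0.
So ω_n² = 17.28 ⇒ ω_n = 4.157 rad/s, and ζ = 3.4/(2ω_n) = 0.409.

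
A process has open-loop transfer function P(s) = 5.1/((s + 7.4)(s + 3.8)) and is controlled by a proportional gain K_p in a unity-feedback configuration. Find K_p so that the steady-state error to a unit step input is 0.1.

The loop is type 0, so e_ss(step) = 1/(1 + K_pos) with K_pos = K_p·P(0).
P(0) = 0.1814. Require 1/(1 + K_p·0.1814) = 0.1, so 1 + 0.1814·K_p = 10.
K_p = (10 − 1)/0.1814 = 49.6.

K_p = 49.6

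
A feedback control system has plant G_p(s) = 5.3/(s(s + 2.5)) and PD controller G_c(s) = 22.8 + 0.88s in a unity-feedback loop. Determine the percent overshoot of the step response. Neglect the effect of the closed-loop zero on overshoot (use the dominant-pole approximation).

33.9%

Forward path: (22.8 + 0.88s)·5.3/(s(s+2.5)). The closed-loop characteristic equation is s² + (2.5 + 5.3·0.88)s + 5.3·22.8 = 0.
That is s² + 7.164s + 120.8 = 0, so ω_n = 10.99 rad/s and ζ = 7.164/(2·10.99) = 0.3259.
%OS = 100·exp(−πζ/√(1−ζ²)) = 33.9%.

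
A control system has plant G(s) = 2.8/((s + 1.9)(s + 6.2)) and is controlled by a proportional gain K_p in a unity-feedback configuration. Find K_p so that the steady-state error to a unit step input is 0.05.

Steady-state error for a unit step on this type-0 loop is 1/(1 + K_p·G(0)).
G(0) = 0.2377. Require 1/(1 + K_p·0.2377) = 0.05, so 1 + 0.2377·K_p = 20.
K_p = (20 − 1)/0.2377 = 79.9.

K_p = 79.9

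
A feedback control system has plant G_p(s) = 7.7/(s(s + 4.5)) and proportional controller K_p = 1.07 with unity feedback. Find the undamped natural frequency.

ω_n = 2.87 rad/s

The closed-loop denominator is s(s+4.5) + 1.07·7.7 = s² + 4.5s + 8.239.
Matching s² + 2ζω_n s + ω_n²: ω_n = √8.239 = 2.87 rad/s and 2ζω_n = 4.5, so ζ = 4.5/(2·2.87) = 0.784.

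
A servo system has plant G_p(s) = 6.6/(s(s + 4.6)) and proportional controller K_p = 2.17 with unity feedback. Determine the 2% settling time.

T_s ≈ 1.74 s

The closed-loop denominator s² + 4.6s + 14.32 gives ω_n = √14.32 = 3.784 and ζ = 4.6/(2ω_n) = 0.6078.
2% settling time T_s ≈ 4/(ζω_n) = 4/2.3 = 1.74 s.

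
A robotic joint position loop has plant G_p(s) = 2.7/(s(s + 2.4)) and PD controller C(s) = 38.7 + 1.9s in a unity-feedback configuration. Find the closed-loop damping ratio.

Forward path: (38.7 + 1.9s)·2.7/(s(s+2.4)). The closed-loop characteristic equation is s² + (2.4 + 2.7·1.9)s + 2.7·38.7 = 0.
That is s² + 7.53s + 104.5 = 0, so ω_n = 10.22 rad/s and ζ = 7.53/(2·10.22) = 0.3683.

ζ = 0.368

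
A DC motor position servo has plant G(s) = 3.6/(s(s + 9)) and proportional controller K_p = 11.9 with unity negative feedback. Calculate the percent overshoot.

5.11%

Closed-loop characteristic equation: s² + 9s + 42.84 = 0, so ω_n = 6.545 rad/s and ζ = 9/(2·6.545) = 0.6875.
%OS = 100·exp(−πζ/√(1−ζ²)) = 100·exp(−π·0.6875/√0.5273) = 5.11%.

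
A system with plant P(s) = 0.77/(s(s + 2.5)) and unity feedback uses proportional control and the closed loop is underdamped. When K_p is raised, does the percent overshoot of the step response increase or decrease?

increase

ζ = 2.5/(2√(0.77K_p)) decreases as K_p grows; lower damping means more overshoot.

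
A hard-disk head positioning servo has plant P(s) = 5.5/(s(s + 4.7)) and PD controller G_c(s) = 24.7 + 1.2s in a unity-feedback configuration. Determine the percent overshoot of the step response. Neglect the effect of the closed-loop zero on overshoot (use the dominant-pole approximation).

Forward path: (24.7 + 1.2s)·5.5/(s(s+4.7)). The closed-loop characteristic equation is s² + (4.7 + 5.5·1.2)s + 5.5·24.7 = 0.
That is s² + 11.3s + 135.8 = 0, so ω_n = 11.66 rad/s and ζ = 11.3/(2·11.66) = 0.4848.
%OS = 100·exp(−πζ/√(1−ζ²)) = 17.5%.

17.5%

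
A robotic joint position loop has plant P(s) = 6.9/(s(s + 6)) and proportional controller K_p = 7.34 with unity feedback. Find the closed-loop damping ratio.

1 + K_p·P(s) = 0 gives s² + 6s + 50.65 = 0.
Matching s² + 2ζω_n s + ω_n²: ω_n = √50.65 = 7.117 rad/s and 2ζω_n = 6, so ζ = 6/(2·7.117) = 0.422.

ζ = 0.422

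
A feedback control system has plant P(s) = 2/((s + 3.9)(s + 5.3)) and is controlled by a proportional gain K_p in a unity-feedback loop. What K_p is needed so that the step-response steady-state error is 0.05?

Steady-state error for a unit step on this type-0 loop is 1/(1 + K_p·P(0)).
P(0) = 0.09676. Require 1/(1 + K_p·0.09676) = 0.05, so 1 + 0.09676·K_p = 20.
K_p = (20 − 1)/0.09676 = 196.

K_p = 196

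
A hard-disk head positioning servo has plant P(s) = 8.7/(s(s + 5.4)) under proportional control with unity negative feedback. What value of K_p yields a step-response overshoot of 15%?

From %OS = 100·exp(−πζ/√(1−ζ²)) = 15%, ζ = −ln(0.15)/√(π²+ln²(0.15)) = 0.5169.
Characteristic equation s² + 5.4s + 8.7K_p = 0 gives ζ = 5.4/(2√(8.7K_p)).
Setting ζ = 0.5169: √(8.7K_p) = 5.4/(2·0.5169) = 5.223, so K_p = 27.28/8.7 = 3.14.

K_p = 3.14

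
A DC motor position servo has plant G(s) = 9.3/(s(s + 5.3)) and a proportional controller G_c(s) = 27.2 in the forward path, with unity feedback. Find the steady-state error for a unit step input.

The open loop G_c(s)G(s) has a pole at the origin (type 1), so the static position error constant is infinite and e_ss = 1/(1+∞) = 0.

0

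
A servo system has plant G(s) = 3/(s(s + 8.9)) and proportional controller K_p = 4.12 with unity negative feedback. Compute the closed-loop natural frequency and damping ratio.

With unity feedback the closed-loop characteristic equation is s² + 8.9s + 4.12·3 = s² + 8.9s + 12.36 = 0.
Matching s² + 2ζω_n s + ω_n²: ω_n = √12.36 = 3.516 rad/s and 2ζω_n = 8.9, so ζ = 8.9/(2·3.516) = 1.27.

ω_n = 3.52 rad/s, ζ = 1.27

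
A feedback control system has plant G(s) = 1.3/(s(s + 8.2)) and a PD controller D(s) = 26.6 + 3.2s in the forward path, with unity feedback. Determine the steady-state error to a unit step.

0

The open loop D(s)G(s) has a pole at the origin (type 1), so the static position error constant is infinite and e_ss = 1/(1+∞) = 0.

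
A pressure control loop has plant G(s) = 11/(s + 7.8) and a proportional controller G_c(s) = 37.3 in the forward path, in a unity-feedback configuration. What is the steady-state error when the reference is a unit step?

The loop is type 0. Static position error constant K_pos = G_c(0)·G(0) = 37.3·1.41 = 52.6.
Steady-state error to a unit step: e_ss = 1/(1+K_pos) = 1/53.6 = 0.0187.

0.0187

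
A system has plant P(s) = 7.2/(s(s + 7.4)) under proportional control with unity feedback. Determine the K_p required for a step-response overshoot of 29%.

K_p = 14.1

From %OS = 100·exp(−πζ/√(1−ζ²)) = 29%, ζ = −ln(0.29)/√(π²+ln²(0.29)) = 0.3666.
Characteristic equation s² + 7.4s + 7.2K_p = 0 gives ζ = 7.4/(2√(7.2K_p)).
Setting ζ = 0.3666: √(7.2K_p) = 7.4/(2·0.3666) = 10.09, so K_p = 101.9/7.2 = 14.1.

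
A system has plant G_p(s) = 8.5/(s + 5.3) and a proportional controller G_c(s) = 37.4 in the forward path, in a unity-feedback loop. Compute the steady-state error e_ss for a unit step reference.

The loop is type 0. Static position error constant K_pos = G_c(0)·G_p(0) = 37.4·1.604 = 59.98.
Steady-state error to a unit step: e_ss = 1/(1+K_pos) = 1/60.98 = 0.0164.

0.0164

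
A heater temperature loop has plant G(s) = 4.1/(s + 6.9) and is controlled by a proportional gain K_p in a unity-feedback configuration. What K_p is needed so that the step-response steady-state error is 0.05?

The loop is type 0, so e_ss(step) = 1/(1 + K_pos) with K_pos = K_p·G(0).
G(0) = 0.5942. Require 1/(1 + K_p·0.5942) = 0.05, so 1 + 0.5942·K_p = 20.
K_p = (20 − 1)/0.5942 = 32.

K_p = 32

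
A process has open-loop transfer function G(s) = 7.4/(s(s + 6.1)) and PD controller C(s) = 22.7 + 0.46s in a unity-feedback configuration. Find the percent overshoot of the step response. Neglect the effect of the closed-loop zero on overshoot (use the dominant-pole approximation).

29%

Forward path: (22.7 + 0.46s)·7.4/(s(s+6.1)). The closed-loop characteristic equation is s² + (6.1 + 7.4·0.46)s + 7.4·22.7 = 0.
That is s² + 9.504s + 168 = 0, so ω_n = 12.96 rad/s and ζ = 9.504/(2·12.96) = 0.3666.
%OS = 100·exp(−πζ/√(1−ζ²)) = 29%.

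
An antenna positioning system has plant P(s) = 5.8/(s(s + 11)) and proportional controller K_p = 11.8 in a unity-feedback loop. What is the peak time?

From 1 + K_pP(s) = 0: s² + 11s + 68.44 = 0 ⇒ ω_n = 8.273, ζ = 0.6648.
Damped frequency ω_d = ω_n√(1−ζ²) = 6.18 rad/s, so peak time T_p = π/ω_d = 0.508 s.

T_p = 0.508 s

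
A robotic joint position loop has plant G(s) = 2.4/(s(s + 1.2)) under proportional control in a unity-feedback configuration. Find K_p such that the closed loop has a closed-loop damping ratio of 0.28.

Closed-loop characteristic equation: s² + 1.2s + K_p·2.4 = 0.
So ω_n = √(2.4K_p) and 2ζω_n = 1.2, giving ζ = 1.2/(2√(2.4K_p)).
Setting ζ = 0.28: √(2.4K_p) = 1.2/(2·0.28) = 2.143, so K_p = 4.592/2.4 = 1.91.

K_p = 1.91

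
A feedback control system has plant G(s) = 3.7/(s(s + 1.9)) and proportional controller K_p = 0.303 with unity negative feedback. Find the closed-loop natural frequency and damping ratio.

1 + K_p·G(s) = 0 gives s² + 1.9s + 1.121 = 0.
Matching s² + 2ζω_n s + ω_n²: ω_n = √1.121 = 1.059 rad/s and 2ζω_n = 1.9, so ζ = 1.9/(2·1.059) = 0.897.

ω_n = 1.06 rad/s, ζ = 0.897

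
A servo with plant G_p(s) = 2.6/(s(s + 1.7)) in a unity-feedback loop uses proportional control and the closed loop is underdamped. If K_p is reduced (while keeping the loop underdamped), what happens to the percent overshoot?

decrease

ζ = 1.7/(2√(2.6K_p)) rises as K_p falls; higher damping means less overshoot.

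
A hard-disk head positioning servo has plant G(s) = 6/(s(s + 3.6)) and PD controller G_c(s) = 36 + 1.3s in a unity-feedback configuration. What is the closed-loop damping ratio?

ζ = 0.388

Forward path: (36 + 1.3s)·6/(s(s+3.6)). The closed-loop characteristic equation is s² + (3.6 + 6·1.3)s + 6·36 = 0.
That is s² + 11.4s + 216 = 0, so ω_n = 14.7 rad/s and ζ = 11.4/(2·14.7) = 0.3878.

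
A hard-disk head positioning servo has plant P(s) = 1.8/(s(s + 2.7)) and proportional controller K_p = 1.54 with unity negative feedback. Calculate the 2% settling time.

T_s ≈ 2.96 s

From 1 + K_pP(s) = 0: s² + 2.7s + 2.772 = 0 ⇒ ω_n = 1.665, ζ = 0.8108.
2% settling time T_s ≈ 4/(ζω_n) = 4/1.35 = 2.96 s.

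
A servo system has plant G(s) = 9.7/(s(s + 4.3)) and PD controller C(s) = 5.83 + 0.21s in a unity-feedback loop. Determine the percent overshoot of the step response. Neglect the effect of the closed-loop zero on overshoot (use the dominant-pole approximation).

23.2%

Forward path: (5.83 + 0.21s)·9.7/(s(s+4.3)). The closed-loop characteristic equation is s² + (4.3 + 9.7·0.21)s + 9.7·5.83 = 0.
That is s² + 6.337s + 56.55 = 0, so ω_n = 7.52 rad/s and ζ = 6.337/(2·7.52) = 0.4213.
%OS = 100·exp(−πζ/√(1−ζ²)) = 23.2%.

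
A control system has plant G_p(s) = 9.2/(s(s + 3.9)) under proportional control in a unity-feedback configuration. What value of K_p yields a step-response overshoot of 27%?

From %OS = 100·exp(−πζ/√(1−ζ²)) = 27%, ζ = −ln(0.27)/√(π²+ln²(0.27)) = 0.3847.
Characteristic equation s² + 3.9s + 9.2K_p = 0 gives ζ = 3.9/(2√(9.2K_p)).
Setting ζ = 0.3847: √(9.2K_p) = 3.9/(2·0.3847) = 5.069, so K_p = 25.69/9.2 = 2.79.

K_p = 2.79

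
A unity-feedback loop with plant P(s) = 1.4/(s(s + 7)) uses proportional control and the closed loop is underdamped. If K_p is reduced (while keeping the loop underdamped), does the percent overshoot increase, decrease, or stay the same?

decrease

ζ = 7/(2√(1.4K_p)) rises as K_p falls; higher damping means less overshoot.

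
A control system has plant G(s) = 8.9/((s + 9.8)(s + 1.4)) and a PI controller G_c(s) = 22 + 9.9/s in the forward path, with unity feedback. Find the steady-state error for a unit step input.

The open loop G_c(s)G(s) has a pole at the origin (type 1), so the static position error constant is infinite and e_ss = 1/(1+∞) = 0.

0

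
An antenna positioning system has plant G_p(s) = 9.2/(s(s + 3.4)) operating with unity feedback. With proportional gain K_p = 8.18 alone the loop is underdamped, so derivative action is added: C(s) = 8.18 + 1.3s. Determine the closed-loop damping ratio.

ζ = 0.885

Forward path: (8.18 + 1.3s)·9.2/(s(s+3.4)). The closed-loop characteristic equation is s² + (3.4 + 9.2·1.3)s + 9.2·8.18 = 0.
That is s² + 15.36s + 75.26 = 0, so ω_n = 8.675 rad/s and ζ = 15.36/(2·8.675) = 0.8853.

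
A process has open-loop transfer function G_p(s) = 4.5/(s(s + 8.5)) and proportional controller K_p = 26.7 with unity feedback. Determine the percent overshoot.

Closed-loop characteristic equation: s² + 8.5s + 120.1 = 0, so ω_n = 10.96 rad/s and ζ = 8.5/(2·10.96) = 0.3877.
%OS = 100·exp(−πζ/√(1−ζ²)) = 100·exp(−π·0.3877/√0.8497) = 26.7%.

26.7%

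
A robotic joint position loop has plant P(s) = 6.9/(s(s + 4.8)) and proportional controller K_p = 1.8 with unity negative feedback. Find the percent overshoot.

5.38%

Closed-loop characteristic equation: s² + 4.8s + 12.42 = 0, so ω_n = 3.524 rad/s and ζ = 4.8/(2·3.524) = 0.681.
%OS = 100·exp(−πζ/√(1−ζ²)) = 100·exp(−π·0.681/√0.5362) = 5.38%.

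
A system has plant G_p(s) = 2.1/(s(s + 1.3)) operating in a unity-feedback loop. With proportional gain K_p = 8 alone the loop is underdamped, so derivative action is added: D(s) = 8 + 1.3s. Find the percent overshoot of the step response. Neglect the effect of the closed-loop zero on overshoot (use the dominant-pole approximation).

17%

Forward path: (8 + 1.3s)·2.1/(s(s+1.3)). The closed-loop characteristic equation is s² + (1.3 + 2.1·1.3)s + 2.1·8 = 0.
That is s² + 4.03s + 16.8 = 0, so ω_n = 4.099 rad/s and ζ = 4.03/(2·4.099) = 0.4916.
%OS = 100·exp(−πζ/√(1−ζ²)) = 17%.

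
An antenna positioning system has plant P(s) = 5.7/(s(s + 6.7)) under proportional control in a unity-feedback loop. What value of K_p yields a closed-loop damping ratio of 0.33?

K_p = 18.1

Closed-loop characteristic equation: s² + 6.7s + K_p·5.7 = 0.
So ω_n = √(5.7K_p) and 2ζω_n = 6.7, giving ζ = 6.7/(2√(5.7K_p)).
Setting ζ = 0.33: √(5.7K_p) = 6.7/(2·0.33) = 10.15, so K_p = 103.1/5.7 = 18.1.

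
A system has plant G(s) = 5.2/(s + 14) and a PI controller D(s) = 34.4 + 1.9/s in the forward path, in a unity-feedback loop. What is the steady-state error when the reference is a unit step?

The open loop D(s)G(s) has a pole at the origin (type 1), so the static position error constant is infinite and e_ss = 1/(1+∞) = 0.

0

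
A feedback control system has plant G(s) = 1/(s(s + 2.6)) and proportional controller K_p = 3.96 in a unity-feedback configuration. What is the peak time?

T_p = 2.09 s

The closed-loop denominator s² + 2.6s + 3.96 gives ω_n = √3.96 = 1.99 and ζ = 2.6/(2ω_n) = 0.6533.
Damped frequency ω_d = ω_n√(1−ζ²) = 1.507 rad/s, so peak time T_p = π/ω_d = 2.09 s.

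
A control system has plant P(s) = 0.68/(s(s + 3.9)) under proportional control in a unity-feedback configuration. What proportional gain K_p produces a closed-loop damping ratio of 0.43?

Closed-loop characteristic equation: s² + 3.9s + K_p·0.68 = 0.
So ω_n = √(0.68K_p) and 2ζω_n = 3.9, giving ζ = 3.9/(2√(0.68K_p)).
Setting ζ = 0.43: √(0.68K_p) = 3.9/(2·0.43) = 4.535, so K_p = 20.57/0.68 = 30.2.

K_p = 30.2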